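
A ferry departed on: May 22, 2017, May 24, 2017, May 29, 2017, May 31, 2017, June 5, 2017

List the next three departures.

Gaps: 2, 5, 2, 5 days — not constant, but cyclic with period 2.
The events fall on every Monday and Wednesday.
The following Wednesday is June 7, 2017.
The following Monday is June 12, 2017.
Next Wednesday: June 14, 2017.

June 7, 2017; June 12, 2017; June 14, 2017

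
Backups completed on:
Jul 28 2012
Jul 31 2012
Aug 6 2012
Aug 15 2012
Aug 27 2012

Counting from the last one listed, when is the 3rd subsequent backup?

Oct 20 2012

Intervals are 3, 6, 9, 12 days — an arithmetic progression with common difference 3.
Next gap: 15 days. Aug 27 2012 + 15 days = Sep 11 2012.
Next gap: 18 days. Sep 11 2012 + 18 days = Sep 29 2012.
Next gap: 21 days. Sep 29 2012 + 21 days = Oct 20 2012.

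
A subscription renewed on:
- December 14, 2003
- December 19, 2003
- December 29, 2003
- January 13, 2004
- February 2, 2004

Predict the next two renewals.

February 27, 2004; March 28, 2004

Intervals are 5, 10, 15, 20 days — an arithmetic progression with common difference 5.
Next gap: 25 days. February 2, 2004 + 25 days = February 27, 2004.
Next gap: 30 days. February 27, 2004 + 30 days = March 28, 2004.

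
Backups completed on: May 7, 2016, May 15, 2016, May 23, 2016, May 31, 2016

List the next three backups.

June 8, 2016; June 16, 2016; June 24, 2016

The spacing is 8, 8, 8 days — always 8 days.
May 31, 2016 + 8 days = June 8, 2016.
June 8, 2016 + 8 days = June 16, 2016.
June 16, 2016 + 8 days = June 24, 2016.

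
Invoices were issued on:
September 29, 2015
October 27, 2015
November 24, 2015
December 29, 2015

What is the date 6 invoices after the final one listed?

June 28, 2016

All Tuesdays; the gaps (28, 28, 35) vary with month length.
This is the last Tuesday of each month.
Last Tuesday of January 2016: January 26, 2016.
February 2016 ends with Tuesday February 23, 2016.
March 2016 ends with Tuesday March 29, 2016.
Last Tuesday of April 2016: April 26, 2016.
May 2016 ends with Tuesday May 31, 2016.
June 2016 ends with Tuesday June 28, 2016.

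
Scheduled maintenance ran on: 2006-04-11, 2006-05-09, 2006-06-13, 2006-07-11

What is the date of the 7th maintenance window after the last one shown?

Gaps: 28, 35, 28 days — a mix of 28 and 35. Every date is a Tuesday.
Each is the 2nd Tuesday of its month.
August 2006 — 2nd Tuesday is 2006-08-08.
2nd Tuesday of September 2006: 2006-09-12.
2nd Tuesday of October 2006: 2006-10-10.
November 2006 — 2nd Tuesday is 2006-11-14.
2nd Tuesday of December 2006: 2006-12-12.
January 2007 — 2nd Tuesday is 2007-01-09.
2nd Tuesday of February 2007: 2007-02-13.

2007-02-13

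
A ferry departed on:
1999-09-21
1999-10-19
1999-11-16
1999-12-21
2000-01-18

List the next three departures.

All dates are Tuesdays, 28, 28, 35, 28 days apart.
Specifically, the 3rd Tuesday of each month.
February 2000 — 3rd Tuesday is 2000-02-15.
3rd Tuesday of March 2000: 2000-03-21.
3rd Tuesday of April 2000: 2000-04-18.

2000-02-15, 2000-03-21, 2000-04-18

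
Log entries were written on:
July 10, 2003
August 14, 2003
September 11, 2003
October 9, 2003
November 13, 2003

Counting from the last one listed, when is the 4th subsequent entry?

March 11, 2004

These are Thursdays at 28- or 35-day spacing (35, 28, 28, 35).
The pattern: 2nd Thursday of the month.
December 2003 — 2nd Thursday is December 11, 2003.
January 2004 — 2nd Thursday is January 8, 2004.
February 2004 — 2nd Thursday is February 12, 2004.
2nd Thursday of March 2004: March 11, 2004.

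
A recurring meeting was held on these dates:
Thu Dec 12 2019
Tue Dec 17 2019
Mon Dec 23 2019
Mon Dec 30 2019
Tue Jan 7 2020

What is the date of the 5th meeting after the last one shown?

Mon Mar 2 2020

Intervals are 5, 6, 7, 8 days — an arithmetic progression with common difference 1.
Next gap: 9 days. Tue Jan 7 2020 + 9 days = Thu Jan 16 2020.
Next gap: 10 days. Thu Jan 16 2020 + 10 days = Sun Jan 26 2020.
Next gap: 11 days. Sun Jan 26 2020 + 11 days = Thu Feb 6 2020.
Next gap: 12 days. Thu Feb 6 2020 + 12 days = Tue Feb 18 2020.
Next gap: 13 days. Tue Feb 18 2020 + 13 days = Mon Mar 2 2020.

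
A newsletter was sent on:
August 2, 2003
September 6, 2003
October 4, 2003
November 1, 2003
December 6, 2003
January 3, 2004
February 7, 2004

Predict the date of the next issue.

March 6, 2004

All dates are Saturdays, 35, 28, 28, 35, 28, 35 days apart.
Specifically, the 1st Saturday of each month.
March 2004 — 1st Saturday is March 6, 2004.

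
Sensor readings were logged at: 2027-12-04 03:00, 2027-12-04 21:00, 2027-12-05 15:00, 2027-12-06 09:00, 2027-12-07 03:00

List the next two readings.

2027-12-07 21:00, 2027-12-08 15:00

Gaps: 18, 18, 18, 18 hours — each event is 18 hours after the previous one.
2027-12-07 03:00 + 18 h = 2027-12-07 21:00.
2027-12-07 21:00 + 18 h = 2027-12-08 15:00.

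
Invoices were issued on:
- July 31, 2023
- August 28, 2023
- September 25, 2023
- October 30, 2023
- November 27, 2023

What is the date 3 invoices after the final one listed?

February 26, 2024

Every date is a Monday; gaps 28, 28, 35, 28 days.
Each is the last Monday of its month (at least one falls on the 29th or later, ruling out '4th Monday').
Last Monday of December 2023: December 25, 2023.
January 2024 ends with Monday January 29, 2024.
February 2024 ends with Monday February 26, 2024.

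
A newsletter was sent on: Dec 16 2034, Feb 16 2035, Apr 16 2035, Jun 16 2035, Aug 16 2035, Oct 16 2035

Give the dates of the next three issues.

The day-of-month is always 16 (62, 59, 61, 61, 61 days between events).
So this recurs on the 16th of every 2 months.
Next: December 2035 → Dec 16 2035.
February 2036: Feb 16 2036.
April 2036: Apr 16 2036.

Dec 16 2035, Feb 16 2036, Apr 16 2036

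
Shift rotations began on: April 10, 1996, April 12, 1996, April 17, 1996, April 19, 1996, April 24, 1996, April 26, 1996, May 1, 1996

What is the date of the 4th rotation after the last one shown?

Gaps: 2, 5, 2, 5, 2, 5 days — not constant, but cyclic with period 2.
The events fall on every Wednesday and Friday.
The following Friday is May 3, 1996.
The following Wednesday is May 8, 1996.
The following Friday is May 10, 1996.
Next Wednesday: May 15, 1996.

May 15, 1996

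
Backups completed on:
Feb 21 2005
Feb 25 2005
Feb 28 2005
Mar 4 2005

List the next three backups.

The gap pattern 4, 3, 4 repeats every 2 events.
These are the Mondays and Fridays of each week.
The following Monday is Mar 7 2005.
Next Friday: Mar 11 2005.
Next Monday: Mar 14 2005.

Mar 7 2005, Mar 11 2005, Mar 14 2005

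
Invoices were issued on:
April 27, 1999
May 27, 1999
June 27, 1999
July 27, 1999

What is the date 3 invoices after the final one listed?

October 27, 1999

The day-of-month is always 27 (30, 31, 30 days between events).
So this recurs on the 27th of each month.
August 1999: August 27, 1999.
September 1999: September 27, 1999.
October 1999: October 27, 1999.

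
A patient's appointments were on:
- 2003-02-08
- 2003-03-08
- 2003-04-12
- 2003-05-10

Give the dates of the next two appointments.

2003-06-14, 2003-07-12

All dates are Saturdays, 28, 35, 28 days apart.
Specifically, the 2nd Saturday of each month.
2nd Saturday of June 2003: 2003-06-14.
2nd Saturday of July 2003: 2003-07-12.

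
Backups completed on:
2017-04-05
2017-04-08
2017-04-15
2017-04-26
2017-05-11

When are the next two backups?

The spacing grows by 4 each time: 3, 7, 11, 15 days.
Next gap: 19 days. 2017-05-11 + 19 days = 2017-05-30.
Next gap: 23 days. 2017-05-30 + 23 days = 2017-06-22.

2017-05-30, 2017-06-22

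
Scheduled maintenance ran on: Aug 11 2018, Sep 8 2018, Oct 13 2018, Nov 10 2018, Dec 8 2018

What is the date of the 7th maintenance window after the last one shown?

Gaps: 28, 35, 28, 28 days — a mix of 28 and 35. Every date is a Saturday.
Each is the 2nd Saturday of its month.
2nd Saturday of January 2019: Jan 12 2019.
2nd Saturday of February 2019: Feb 9 2019.
March 2019 — 2nd Saturday is Mar 9 2019.
2nd Saturday of April 2019: Apr 13 2019.
May 2019 — 2nd Saturday is May 11 2019.
June 2019 — 2nd Saturday is Jun 8 2019.
2nd Saturday of July 2019: Jul 13 2019.

Jul 13 2019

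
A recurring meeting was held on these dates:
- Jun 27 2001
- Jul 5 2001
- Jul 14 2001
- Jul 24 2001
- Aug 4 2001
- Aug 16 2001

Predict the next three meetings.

Gaps: 8, 9, 10, 11, 12 days — each gap is 1 larger than the previous one.
Next gap: 13 days. Aug 16 2001 + 13 days = Aug 29 2001.
Next gap: 14 days. Aug 29 2001 + 14 days = Sep 12 2001.
Next gap: 15 days. Sep 12 2001 + 15 days = Sep 27 2001.

Aug 29 2001, Sep 12 2001, Sep 27 2001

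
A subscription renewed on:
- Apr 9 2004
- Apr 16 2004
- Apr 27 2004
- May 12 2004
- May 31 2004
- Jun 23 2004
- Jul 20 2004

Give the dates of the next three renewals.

The spacing grows by 4 each time: 7, 11, 15, 19, 23, 27 days.
Next gap: 31 days. Jul 20 2004 + 31 days = Aug 20 2004.
Next gap: 35 days. Aug 20 2004 + 35 days = Sep 24 2004.
Next gap: 39 days. Sep 24 2004 + 39 days = Nov 2 2004.

Aug 20 2004, Sep 24 2004, Nov 2 2004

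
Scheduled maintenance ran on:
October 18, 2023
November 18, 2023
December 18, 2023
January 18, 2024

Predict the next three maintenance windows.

February 18, 2024; March 18, 2024; April 18, 2024

The day-of-month is always 18 (31, 30, 31 days between events).
So this recurs on the 18th of each month.
Next: February 2024 → February 18, 2024.
March 2024: March 18, 2024.
April 2024: April 18, 2024.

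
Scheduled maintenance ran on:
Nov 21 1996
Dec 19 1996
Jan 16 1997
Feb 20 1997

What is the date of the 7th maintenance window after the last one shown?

Sep 18 1997

Gaps: 28, 28, 35 days — a mix of 28 and 35. Every date is a Thursday.
Each is the 3rd Thursday of its month.
March 1997 — 3rd Thursday is Mar 20 1997.
3rd Thursday of April 1997: Apr 17 1997.
May 1997 — 3rd Thursday is May 15 1997.
3rd Thursday of June 1997: Jun 19 1997.
July 1997 — 3rd Thursday is Jul 17 1997.
3rd Thursday of August 1997: Aug 21 1997.
3rd Thursday of September 1997: Sep 18 1997.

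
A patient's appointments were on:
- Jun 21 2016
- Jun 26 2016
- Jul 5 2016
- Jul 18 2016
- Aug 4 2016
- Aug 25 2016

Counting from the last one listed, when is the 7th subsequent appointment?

Gaps: 5, 9, 13, 17, 21 days — each gap is 4 larger than the previous one.
Next gap: 25 days. Aug 25 2016 + 25 days = Sep 19 2016.
Next gap: 29 days. Sep 19 2016 + 29 days = Oct 18 2016.
Next gap: 33 days. Oct 18 2016 + 33 days = Nov 20 2016.
Next gap: 37 days. Nov 20 2016 + 37 days = Dec 27 2016.
Next gap: 41 days. Dec 27 2016 + 41 days = Feb 6 2017.
Next gap: 45 days. Feb 6 2017 + 45 days = Mar 23 2017.
Next gap: 49 days. Mar 23 2017 + 49 days = May 11 2017.

May 11 2017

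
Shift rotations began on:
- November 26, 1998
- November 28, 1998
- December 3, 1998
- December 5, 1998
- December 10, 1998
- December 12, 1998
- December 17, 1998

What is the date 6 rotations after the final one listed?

January 7, 1999

Gaps: 2, 5, 2, 5, 2, 5 days — not constant, but cyclic with period 2.
The events fall on every Thursday and Saturday.
The following Saturday is December 19, 1998.
The following Thursday is December 24, 1998.
The following Saturday is December 26, 1998.
The following Thursday is December 31, 1998.
The following Saturday is January 2, 1999.
The following Thursday is January 7, 1999.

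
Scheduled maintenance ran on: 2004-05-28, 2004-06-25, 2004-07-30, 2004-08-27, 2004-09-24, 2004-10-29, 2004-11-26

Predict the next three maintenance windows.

2004-12-31, 2005-01-28, 2005-02-25

Every date is a Friday; gaps 28, 35, 28, 28, 35, 28 days.
Each is the last Friday of its month (at least one falls on the 29th or later, ruling out '4th Friday').
Last Friday of December 2004: 2004-12-31.
January 2005 ends with Friday 2005-01-28.
Last Friday of February 2005: 2005-02-25.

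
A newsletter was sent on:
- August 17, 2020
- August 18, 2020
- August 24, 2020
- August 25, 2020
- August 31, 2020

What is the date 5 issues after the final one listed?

September 15, 2020

Every event lands on a Monday or Tuesday (gaps cycle 1, 6, 1, 6).
So the schedule is: every Monday and Tuesday.
Next Tuesday: September 1, 2020.
The following Monday is September 7, 2020.
Next Tuesday: September 8, 2020.
The following Monday is September 14, 2020.
Next Tuesday: September 15, 2020.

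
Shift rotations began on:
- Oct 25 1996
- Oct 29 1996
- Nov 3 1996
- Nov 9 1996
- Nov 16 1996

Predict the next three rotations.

Nov 24 1996, Dec 3 1996, Dec 13 1996

The spacing grows by 1 each time: 4, 5, 6, 7 days.
Next gap: 8 days. Nov 16 1996 + 8 days = Nov 24 1996.
Next gap: 9 days. Nov 24 1996 + 9 days = Dec 3 1996.
Next gap: 10 days. Dec 3 1996 + 10 days = Dec 13 1996.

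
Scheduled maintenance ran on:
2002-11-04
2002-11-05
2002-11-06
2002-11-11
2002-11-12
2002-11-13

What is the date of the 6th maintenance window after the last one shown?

2002-11-27

Every event lands on a Monday or Tuesday or Wednesday (gaps cycle 1, 1, 5, 1, 1).
So the schedule is: every Monday, Tuesday and Wednesday.
Next Monday: 2002-11-18.
The following Tuesday is 2002-11-19.
The following Wednesday is 2002-11-20.
Next Monday: 2002-11-25.
The following Tuesday is 2002-11-26.
The following Wednesday is 2002-11-27.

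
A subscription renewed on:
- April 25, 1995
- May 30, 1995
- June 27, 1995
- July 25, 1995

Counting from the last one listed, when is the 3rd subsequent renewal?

October 31, 1995

These are Tuesdays with 35, 28, 28-day gaps.
Each is the final Tuesday of its month — May 30, 1995 is past the 28th, so '4th Tuesday' doesn't fit.
Last Tuesday of August 1995: August 29, 1995.
Last Tuesday of September 1995: September 26, 1995.
Last Tuesday of October 1995: October 31, 1995.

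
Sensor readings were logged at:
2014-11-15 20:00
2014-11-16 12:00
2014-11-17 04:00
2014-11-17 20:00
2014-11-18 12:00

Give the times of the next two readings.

2014-11-19 04:00, 2014-11-19 20:00

Gaps: 16, 16, 16, 16 hours — each event is 16 hours after the previous one.
2014-11-18 12:00 + 16 h = 2014-11-19 04:00.
2014-11-19 04:00 + 16 h = 2014-11-19 20:00.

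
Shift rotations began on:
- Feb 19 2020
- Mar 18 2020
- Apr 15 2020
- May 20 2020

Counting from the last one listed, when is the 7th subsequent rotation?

These are Wednesdays at 28- or 35-day spacing (28, 28, 35).
The pattern: 3rd Wednesday of the month.
3rd Wednesday of June 2020: Jun 17 2020.
3rd Wednesday of July 2020: Jul 15 2020.
3rd Wednesday of August 2020: Aug 19 2020.
September 2020 — 3rd Wednesday is Sep 16 2020.
3rd Wednesday of October 2020: Oct 21 2020.
3rd Wednesday of November 2020: Nov 18 2020.
3rd Wednesday of December 2020: Dec 16 2020.

Dec 16 2020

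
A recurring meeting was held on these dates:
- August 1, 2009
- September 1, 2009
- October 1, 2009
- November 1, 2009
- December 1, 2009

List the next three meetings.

January 1, 2010; February 1, 2010; March 1, 2010

The day-of-month is always 1 (31, 30, 31, 30 days between events).
So this recurs on the 1st of each month.
January 2010: January 1, 2010.
February 2010: February 1, 2010.
Next: March 2010 → March 1, 2010.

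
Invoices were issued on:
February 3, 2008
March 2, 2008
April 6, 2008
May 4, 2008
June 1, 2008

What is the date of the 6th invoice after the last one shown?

Gaps: 28, 35, 28, 28 days — a mix of 28 and 35. Every date is a Sunday.
Each is the 1st Sunday of its month.
July 2008 — 1st Sunday is July 6, 2008.
August 2008 — 1st Sunday is August 3, 2008.
1st Sunday of September 2008: September 7, 2008.
October 2008 — 1st Sunday is October 5, 2008.
November 2008 — 1st Sunday is November 2, 2008.
December 2008 — 1st Sunday is December 7, 2008.

December 7, 2008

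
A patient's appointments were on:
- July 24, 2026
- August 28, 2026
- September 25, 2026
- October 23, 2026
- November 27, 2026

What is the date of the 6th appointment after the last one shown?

May 28, 2027

These are Fridays at 28- or 35-day spacing (35, 28, 28, 35).
The pattern: 4th Friday of the month.
December 2026 — 4th Friday is December 25, 2026.
January 2027 — 4th Friday is January 22, 2027.
February 2027 — 4th Friday is February 26, 2027.
4th Friday of March 2027: March 26, 2027.
4th Friday of April 2027: April 23, 2027.
May 2027 — 4th Friday is May 28, 2027.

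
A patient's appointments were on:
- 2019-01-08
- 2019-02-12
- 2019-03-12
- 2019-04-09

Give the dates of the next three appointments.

These are Tuesdays at 28- or 35-day spacing (35, 28, 28).
The pattern: 2nd Tuesday of the month.
May 2019 — 2nd Tuesday is 2019-05-14.
2nd Tuesday of June 2019: 2019-06-11.
July 2019 — 2nd Tuesday is 2019-07-09.

2019-05-14, 2019-06-11, 2019-07-09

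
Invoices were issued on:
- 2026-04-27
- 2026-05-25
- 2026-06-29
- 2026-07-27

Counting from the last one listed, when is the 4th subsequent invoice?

These are Mondays with 28, 35, 28-day gaps.
Each is the final Monday of its month — 2026-06-29 is past the 28th, so '4th Monday' doesn't fit.
August 2026 ends with Monday 2026-08-31.
Last Monday of September 2026: 2026-09-28.
Last Monday of October 2026: 2026-10-26.
Last Monday of November 2026: 2026-11-30.

2026-11-30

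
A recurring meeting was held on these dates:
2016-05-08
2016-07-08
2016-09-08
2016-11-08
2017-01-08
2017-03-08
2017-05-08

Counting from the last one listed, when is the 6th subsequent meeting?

Gaps: 61, 62, 61, 61, 59, 61 days — not constant. Every event is on the 8th of the month.
Pattern: the 8th of every 2 months.
Next: July 2017 → 2017-07-08.
Next: September 2017 → 2017-09-08.
Next: November 2017 → 2017-11-08.
Next: January 2018 → 2018-01-08.
Next: March 2018 → 2018-03-08.
Next: May 2018 → 2018-05-08.

2018-05-08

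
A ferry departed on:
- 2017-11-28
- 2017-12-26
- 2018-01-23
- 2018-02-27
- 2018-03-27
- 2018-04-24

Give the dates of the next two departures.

2018-05-22, 2018-06-26

Gaps: 28, 28, 35, 28, 28 days — a mix of 28 and 35. Every date is a Tuesday.
Each is the 4th Tuesday of its month.
4th Tuesday of May 2018: 2018-05-22.
June 2018 — 4th Tuesday is 2018-06-26.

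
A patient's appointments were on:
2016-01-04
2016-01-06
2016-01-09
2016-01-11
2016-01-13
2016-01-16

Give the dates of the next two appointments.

2016-01-18, 2016-01-20

The gap pattern 2, 3, 2, 2, 3 repeats every 3 events.
These are the Mondays, Wednesdays and Saturdays of each week.
The following Monday is 2016-01-18.
The following Wednesday is 2016-01-20.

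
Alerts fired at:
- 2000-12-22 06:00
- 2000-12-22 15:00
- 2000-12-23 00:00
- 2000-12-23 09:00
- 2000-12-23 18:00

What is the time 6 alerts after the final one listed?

2000-12-26 00:00

Spacing: 9, 9, 9, 9 h — constant 9 h.
2000-12-23 18:00 + 9 h = 2000-12-24 03:00.
2000-12-24 03:00 + 9 h = 2000-12-24 12:00.
2000-12-24 12:00 + 9 h = 2000-12-24 21:00.
2000-12-24 21:00 + 9 h = 2000-12-25 06:00.
2000-12-25 06:00 + 9 h = 2000-12-25 15:00.
2000-12-25 15:00 + 9 h = 2000-12-26 00:00.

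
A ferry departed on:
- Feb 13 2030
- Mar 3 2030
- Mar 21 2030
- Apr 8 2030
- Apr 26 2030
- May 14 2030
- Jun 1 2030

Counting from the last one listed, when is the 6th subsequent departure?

Sep 17 2030

The spacing is 18, 18, 18, 18, 18, 18 days — always 18 days.
Jun 1 2030 + 18 days = Jun 19 2030.
Jun 19 2030 + 18 days = Jul 7 2030.
Jul 7 2030 + 18 days = Jul 25 2030.
Jul 25 2030 + 18 days = Aug 12 2030.
Aug 12 2030 + 18 days = Aug 30 2030.
Aug 30 2030 + 18 days = Sep 17 2030.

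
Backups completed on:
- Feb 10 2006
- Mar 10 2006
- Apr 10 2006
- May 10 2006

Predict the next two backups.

Jun 10 2006, Jul 10 2006

Each date is the 10th; the gaps (28, 31, 30) track the month lengths.
The rule is the 10th of each month.
June 2006: Jun 10 2006.
July 2006: Jul 10 2006.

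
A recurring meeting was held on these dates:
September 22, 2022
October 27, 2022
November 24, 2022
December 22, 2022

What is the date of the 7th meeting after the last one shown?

Gaps: 35, 28, 28 days — a mix of 28 and 35. Every date is a Thursday.
Each is the 4th Thursday of its month.
January 2023 — 4th Thursday is January 26, 2023.
4th Thursday of February 2023: February 23, 2023.
March 2023 — 4th Thursday is March 23, 2023.
April 2023 — 4th Thursday is April 27, 2023.
4th Thursday of May 2023: May 25, 2023.
4th Thursday of June 2023: June 22, 2023.
4th Thursday of July 2023: July 27, 2023.

July 27, 2023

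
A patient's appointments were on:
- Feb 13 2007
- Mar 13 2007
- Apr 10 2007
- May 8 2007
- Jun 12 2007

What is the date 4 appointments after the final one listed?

Oct 9 2007

All dates are Tuesdays, 28, 28, 28, 35 days apart.
Specifically, the 2nd Tuesday of each month.
2nd Tuesday of July 2007: Jul 10 2007.
August 2007 — 2nd Tuesday is Aug 14 2007.
September 2007 — 2nd Tuesday is Sep 11 2007.
October 2007 — 2nd Tuesday is Oct 9 2007.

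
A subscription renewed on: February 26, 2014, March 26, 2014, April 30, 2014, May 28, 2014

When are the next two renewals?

June 25, 2014; July 30, 2014

Every date is a Wednesday; gaps 28, 35, 28 days.
Each is the last Wednesday of its month (at least one falls on the 29th or later, ruling out '4th Wednesday').
June 2014 ends with Wednesday June 25, 2014.
Last Wednesday of July 2014: July 30, 2014.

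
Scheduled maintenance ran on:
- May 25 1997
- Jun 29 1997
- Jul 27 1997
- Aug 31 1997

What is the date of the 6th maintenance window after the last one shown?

Feb 22 1998

These are Sundays with 35, 28, 35-day gaps.
Each is the final Sunday of its month — Jun 29 1997 is past the 28th, so '4th Sunday' doesn't fit.
Last Sunday of September 1997: Sep 28 1997.
Last Sunday of October 1997: Oct 26 1997.
Last Sunday of November 1997: Nov 30 1997.
Last Sunday of December 1997: Dec 28 1997.
January 1998 ends with Sunday Jan 25 1998.
Last Sunday of February 1998: Feb 22 1998.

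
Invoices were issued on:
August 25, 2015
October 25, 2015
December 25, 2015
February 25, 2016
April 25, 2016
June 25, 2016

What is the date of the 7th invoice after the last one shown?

The day-of-month is always 25 (61, 61, 62, 60, 61 days between events).
So this recurs on the 25th of every 2 months.
Next: August 2016 → August 25, 2016.
October 2016: October 25, 2016.
December 2016: December 25, 2016.
February 2017: February 25, 2017.
Next: April 2017 → April 25, 2017.
Next: June 2017 → June 25, 2017.
Next: August 2017 → August 25, 2017.

August 25, 2017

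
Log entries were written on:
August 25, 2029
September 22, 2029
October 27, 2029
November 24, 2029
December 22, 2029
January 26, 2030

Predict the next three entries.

February 23, 2030; March 23, 2030; April 27, 2030

Gaps: 28, 35, 28, 28, 35 days — a mix of 28 and 35. Every date is a Saturday.
Each is the 4th Saturday of its month.
February 2030 — 4th Saturday is February 23, 2030.
4th Saturday of March 2030: March 23, 2030.
April 2030 — 4th Saturday is April 27, 2030.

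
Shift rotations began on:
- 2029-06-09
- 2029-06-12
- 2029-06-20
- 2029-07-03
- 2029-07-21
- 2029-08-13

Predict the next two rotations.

2029-09-10, 2029-10-13

Intervals are 3, 8, 13, 18, 23 days — an arithmetic progression with common difference 5.
Next gap: 28 days. 2029-08-13 + 28 days = 2029-09-10.
Next gap: 33 days. 2029-09-10 + 33 days = 2029-10-13.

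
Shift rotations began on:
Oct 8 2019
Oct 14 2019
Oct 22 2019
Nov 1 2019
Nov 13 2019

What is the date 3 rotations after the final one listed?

Dec 31 2019

Gaps: 6, 8, 10, 12 days — each gap is 2 larger than the previous one.
Next gap: 14 days. Nov 13 2019 + 14 days = Nov 27 2019.
Next gap: 16 days. Nov 27 2019 + 16 days = Dec 13 2019.
Next gap: 18 days. Dec 13 2019 + 18 days = Dec 31 2019.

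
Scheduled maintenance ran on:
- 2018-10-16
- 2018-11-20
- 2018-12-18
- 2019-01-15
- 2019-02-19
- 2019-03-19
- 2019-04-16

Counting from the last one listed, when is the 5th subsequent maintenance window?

2019-09-17

These are Tuesdays at 28- or 35-day spacing (35, 28, 28, 35, 28, 28).
The pattern: 3rd Tuesday of the month.
May 2019 — 3rd Tuesday is 2019-05-21.
3rd Tuesday of June 2019: 2019-06-18.
July 2019 — 3rd Tuesday is 2019-07-16.
3rd Tuesday of August 2019: 2019-08-20.
September 2019 — 3rd Tuesday is 2019-09-17.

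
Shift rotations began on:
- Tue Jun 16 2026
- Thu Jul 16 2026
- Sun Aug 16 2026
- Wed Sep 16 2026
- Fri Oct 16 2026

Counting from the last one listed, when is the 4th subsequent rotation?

Tue Feb 16 2027

Gaps: 30, 31, 31, 30 days — not constant. Every event is on the 16th of the month.
Pattern: the 16th of each month.
November 2026: Mon Nov 16 2026.
Next: December 2026 → Wed Dec 16 2026.
January 2027: Sat Jan 16 2027.
Next: February 2027 → Tue Feb 16 2027.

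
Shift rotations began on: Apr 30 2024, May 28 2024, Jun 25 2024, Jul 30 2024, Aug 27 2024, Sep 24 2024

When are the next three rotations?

These are Tuesdays with 28, 28, 35, 28, 28-day gaps.
Each is the final Tuesday of its month — Apr 30 2024 is past the 28th, so '4th Tuesday' doesn't fit.
October 2024 ends with Tuesday Oct 29 2024.
November 2024 ends with Tuesday Nov 26 2024.
December 2024 ends with Tuesday Dec 31 2024.

Oct 29 2024, Nov 26 2024, Dec 31 2024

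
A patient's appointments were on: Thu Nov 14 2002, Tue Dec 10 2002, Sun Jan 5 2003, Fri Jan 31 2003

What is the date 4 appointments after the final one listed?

Thu May 15 2003

Every event comes 26 days after the last (26, 26, 26).
Fri Jan 31 2003 + 26 days = Wed Feb 26 2003.
Wed Feb 26 2003 + 26 days = Mon Mar 24 2003.
Mon Mar 24 2003 + 26 days = Sat Apr 19 2003.
Sat Apr 19 2003 + 26 days = Thu May 15 2003.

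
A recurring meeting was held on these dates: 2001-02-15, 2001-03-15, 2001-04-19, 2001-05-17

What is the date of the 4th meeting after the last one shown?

These are Thursdays at 28- or 35-day spacing (28, 35, 28).
The pattern: 3rd Thursday of the month.
3rd Thursday of June 2001: 2001-06-21.
July 2001 — 3rd Thursday is 2001-07-19.
3rd Thursday of August 2001: 2001-08-16.
3rd Thursday of September 2001: 2001-09-20.

2001-09-20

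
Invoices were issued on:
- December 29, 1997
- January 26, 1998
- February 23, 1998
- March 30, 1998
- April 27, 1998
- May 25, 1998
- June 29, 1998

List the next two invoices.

July 27, 1998; August 31, 1998

Every date is a Monday; gaps 28, 28, 35, 28, 28, 35 days.
Each is the last Monday of its month (at least one falls on the 29th or later, ruling out '4th Monday').
July 1998 ends with Monday July 27, 1998.
August 1998 ends with Monday August 31, 1998.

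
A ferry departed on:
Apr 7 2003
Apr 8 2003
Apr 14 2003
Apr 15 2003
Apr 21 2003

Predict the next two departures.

Gaps: 1, 6, 1, 6 days — not constant, but cyclic with period 2.
The events fall on every Monday and Tuesday.
The following Tuesday is Apr 22 2003.
Next Monday: Apr 28 2003.

Apr 22 2003, Apr 28 2003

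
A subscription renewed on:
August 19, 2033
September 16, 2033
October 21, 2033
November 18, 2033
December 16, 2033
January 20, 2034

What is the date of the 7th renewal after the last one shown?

August 18, 2034

All dates are Fridays, 28, 35, 28, 28, 35 days apart.
Specifically, the 3rd Friday of each month.
3rd Friday of February 2034: February 17, 2034.
March 2034 — 3rd Friday is March 17, 2034.
April 2034 — 3rd Friday is April 21, 2034.
May 2034 — 3rd Friday is May 19, 2034.
3rd Friday of June 2034: June 16, 2034.
July 2034 — 3rd Friday is July 21, 2034.
August 2034 — 3rd Friday is August 18, 2034.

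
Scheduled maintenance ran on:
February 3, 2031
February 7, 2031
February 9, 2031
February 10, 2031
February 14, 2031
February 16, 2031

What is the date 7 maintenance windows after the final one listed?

March 3, 2031

The gap pattern 4, 2, 1, 4, 2 repeats every 3 events.
These are the Mondays, Fridays and Sundays of each week.
The following Monday is February 17, 2031.
Next Friday: February 21, 2031.
Next Sunday: February 23, 2031.
Next Monday: February 24, 2031.
Next Friday: February 28, 2031.
Next Sunday: March 2, 2031.
Next Monday: March 3, 2031.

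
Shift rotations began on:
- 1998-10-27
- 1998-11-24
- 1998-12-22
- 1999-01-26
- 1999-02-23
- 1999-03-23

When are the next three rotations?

All dates are Tuesdays, 28, 28, 35, 28, 28 days apart.
Specifically, the 4th Tuesday of each month.
4th Tuesday of April 1999: 1999-04-27.
May 1999 — 4th Tuesday is 1999-05-25.
4th Tuesday of June 1999: 1999-06-22.

1999-04-27, 1999-05-25, 1999-06-22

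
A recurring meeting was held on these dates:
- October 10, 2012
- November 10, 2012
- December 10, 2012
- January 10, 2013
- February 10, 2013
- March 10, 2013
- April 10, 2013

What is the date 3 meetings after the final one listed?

Each date is the 10th; the gaps (31, 30, 31, 31, 28, 31) track the month lengths.
The rule is the 10th of each month.
Next: May 2013 → May 10, 2013.
June 2013: June 10, 2013.
July 2013: July 10, 2013.

July 10, 2013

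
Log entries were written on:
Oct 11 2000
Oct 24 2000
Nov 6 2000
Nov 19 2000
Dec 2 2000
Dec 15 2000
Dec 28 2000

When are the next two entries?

The spacing is 13, 13, 13, 13, 13, 13 days — always 13 days.
Dec 28 2000 + 13 days = Jan 10 2001.
Jan 10 2001 + 13 days = Jan 23 2001.

Jan 10 2001, Jan 23 2001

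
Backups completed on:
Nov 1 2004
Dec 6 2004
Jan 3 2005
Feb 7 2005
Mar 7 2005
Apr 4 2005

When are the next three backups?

May 2 2005, Jun 6 2005, Jul 4 2005

All dates are Mondays, 35, 28, 35, 28, 28 days apart.
Specifically, the 1st Monday of each month.
May 2005 — 1st Monday is May 2 2005.
1st Monday of June 2005: Jun 6 2005.
July 2005 — 1st Monday is Jul 4 2005.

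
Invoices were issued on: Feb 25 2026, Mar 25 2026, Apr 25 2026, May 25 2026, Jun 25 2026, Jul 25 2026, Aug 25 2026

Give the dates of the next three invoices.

Sep 25 2026, Oct 25 2026, Nov 25 2026

Each date is the 25th; the gaps (28, 31, 30, 31, 30, 31) track the month lengths.
The rule is the 25th of each month.
September 2026: Sep 25 2026.
Next: October 2026 → Oct 25 2026.
Next: November 2026 → Nov 25 2026.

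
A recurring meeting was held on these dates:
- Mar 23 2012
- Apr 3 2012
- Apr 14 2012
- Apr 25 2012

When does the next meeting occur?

May 6 2012

The spacing is 11, 11, 11 days — always 11 days.
Apr 25 2012 + 11 days = May 6 2012.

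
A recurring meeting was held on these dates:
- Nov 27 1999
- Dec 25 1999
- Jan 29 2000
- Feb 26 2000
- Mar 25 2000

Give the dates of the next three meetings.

All Saturdays; the gaps (28, 35, 28, 28) vary with month length.
This is the last Saturday of each month.
Last Saturday of April 2000: Apr 29 2000.
May 2000 ends with Saturday May 27 2000.
June 2000 ends with Saturday Jun 24 2000.

Apr 29 2000, May 27 2000, Jun 24 2000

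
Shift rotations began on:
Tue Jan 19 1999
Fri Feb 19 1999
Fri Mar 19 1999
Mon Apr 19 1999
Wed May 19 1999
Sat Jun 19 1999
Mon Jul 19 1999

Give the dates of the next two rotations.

Thu Aug 19 1999, Sun Sep 19 1999

Gaps: 31, 28, 31, 30, 31, 30 days — not constant. Every event is on the 19th of the month.
Pattern: the 19th of each month.
August 1999: Thu Aug 19 1999.
Next: September 1999 → Sun Sep 19 1999.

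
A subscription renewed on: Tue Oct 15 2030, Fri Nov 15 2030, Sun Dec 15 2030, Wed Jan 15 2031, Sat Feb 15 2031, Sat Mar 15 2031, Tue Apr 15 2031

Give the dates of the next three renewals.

Each date is the 15th; the gaps (31, 30, 31, 31, 28, 31) track the month lengths.
The rule is the 15th of each month.
Next: May 2031 → Thu May 15 2031.
June 2031: Sun Jun 15 2031.
July 2031: Tue Jul 15 2031.

Thu May 15 2031, Sun Jun 15 2031, Tue Jul 15 2031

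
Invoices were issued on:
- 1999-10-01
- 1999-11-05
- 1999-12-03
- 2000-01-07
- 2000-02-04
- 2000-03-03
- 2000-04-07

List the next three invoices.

2000-05-05, 2000-06-02, 2000-07-07

These are Fridays at 28- or 35-day spacing (35, 28, 35, 28, 28, 35).
The pattern: 1st Friday of the month.
1st Friday of May 2000: 2000-05-05.
1st Friday of June 2000: 2000-06-02.
1st Friday of July 2000: 2000-07-07.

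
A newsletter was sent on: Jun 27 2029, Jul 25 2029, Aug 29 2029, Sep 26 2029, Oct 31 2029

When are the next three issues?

All Wednesdays; the gaps (28, 35, 28, 35) vary with month length.
This is the last Wednesday of each month.
Last Wednesday of November 2029: Nov 28 2029.
Last Wednesday of December 2029: Dec 26 2029.
January 2030 ends with Wednesday Jan 30 2030.

Nov 28 2029, Dec 26 2029, Jan 30 2030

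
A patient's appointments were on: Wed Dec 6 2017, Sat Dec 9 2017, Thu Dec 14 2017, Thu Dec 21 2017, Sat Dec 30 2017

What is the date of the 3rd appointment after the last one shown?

Wed Feb 7 2018

The spacing grows by 2 each time: 3, 5, 7, 9 days.
Next gap: 11 days. Sat Dec 30 2017 + 11 days = Wed Jan 10 2018.
Next gap: 13 days. Wed Jan 10 2018 + 13 days = Tue Jan 23 2018.
Next gap: 15 days. Tue Jan 23 2018 + 15 days = Wed Feb 7 2018.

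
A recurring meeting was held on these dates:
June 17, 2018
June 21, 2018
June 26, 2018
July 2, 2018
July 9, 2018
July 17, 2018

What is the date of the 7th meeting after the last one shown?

Intervals are 4, 5, 6, 7, 8 days — an arithmetic progression with common difference 1.
Next gap: 9 days. July 17, 2018 + 9 days = July 26, 2018.
Next gap: 10 days. July 26, 2018 + 10 days = August 5, 2018.
Next gap: 11 days. August 5, 2018 + 11 days = August 16, 2018.
Next gap: 12 days. August 16, 2018 + 12 days = August 28, 2018.
Next gap: 13 days. August 28, 2018 + 13 days = September 10, 2018.
Next gap: 14 days. September 10, 2018 + 14 days = September 24, 2018.
Next gap: 15 days. September 24, 2018 + 15 days = October 9, 2018.

October 9, 2018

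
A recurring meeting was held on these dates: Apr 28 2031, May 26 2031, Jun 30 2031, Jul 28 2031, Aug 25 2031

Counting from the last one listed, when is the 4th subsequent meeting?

Dec 29 2031

These are Mondays with 28, 35, 28, 28-day gaps.
Each is the final Monday of its month — Jun 30 2031 is past the 28th, so '4th Monday' doesn't fit.
Last Monday of September 2031: Sep 29 2031.
October 2031 ends with Monday Oct 27 2031.
November 2031 ends with Monday Nov 24 2031.
Last Monday of December 2031: Dec 29 2031.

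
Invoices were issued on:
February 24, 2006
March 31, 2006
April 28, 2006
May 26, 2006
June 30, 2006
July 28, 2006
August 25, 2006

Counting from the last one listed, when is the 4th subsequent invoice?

All Fridays; the gaps (35, 28, 28, 35, 28, 28) vary with month length.
This is the last Friday of each month.
Last Friday of September 2006: September 29, 2006.
Last Friday of October 2006: October 27, 2006.
November 2006 ends with Friday November 24, 2006.
December 2006 ends with Friday December 29, 2006.

December 29, 2006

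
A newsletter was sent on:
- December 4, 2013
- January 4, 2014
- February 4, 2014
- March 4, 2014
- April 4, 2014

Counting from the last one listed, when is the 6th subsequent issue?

October 4, 2014

The day-of-month is always 4 (31, 31, 28, 31 days between events).
So this recurs on the 4th of each month.
May 2014: May 4, 2014.
June 2014: June 4, 2014.
July 2014: July 4, 2014.
August 2014: August 4, 2014.
Next: September 2014 → September 4, 2014.
October 2014: October 4, 2014.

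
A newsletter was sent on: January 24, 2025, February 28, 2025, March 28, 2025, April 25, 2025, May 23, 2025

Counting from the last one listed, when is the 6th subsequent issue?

All dates are Fridays, 35, 28, 28, 28 days apart.
Specifically, the 4th Friday of each month.
4th Friday of June 2025: June 27, 2025.
July 2025 — 4th Friday is July 25, 2025.
August 2025 — 4th Friday is August 22, 2025.
4th Friday of September 2025: September 26, 2025.
4th Friday of October 2025: October 24, 2025.
4th Friday of November 2025: November 28, 2025.

November 28, 2025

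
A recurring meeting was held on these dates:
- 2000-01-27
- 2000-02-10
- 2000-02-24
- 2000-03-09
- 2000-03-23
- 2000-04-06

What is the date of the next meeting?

2000-04-20

Gaps between consecutive events: 14, 14, 14, 14, 14 days — a constant 14-day interval.
2000-04-06 + 14 days = 2000-04-20.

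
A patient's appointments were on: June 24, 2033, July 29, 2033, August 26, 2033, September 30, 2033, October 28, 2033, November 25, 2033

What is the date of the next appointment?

December 30, 2033

All Fridays; the gaps (35, 28, 35, 28, 28) vary with month length.
This is the last Friday of each month.
December 2033 ends with Friday December 30, 2033.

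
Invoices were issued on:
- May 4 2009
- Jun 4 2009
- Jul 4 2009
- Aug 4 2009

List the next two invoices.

Gaps: 31, 30, 31 days — not constant. Every event is on the 4th of the month.
Pattern: the 4th of each month.
September 2009: Sep 4 2009.
Next: October 2009 → Oct 4 2009.

Sep 4 2009, Oct 4 2009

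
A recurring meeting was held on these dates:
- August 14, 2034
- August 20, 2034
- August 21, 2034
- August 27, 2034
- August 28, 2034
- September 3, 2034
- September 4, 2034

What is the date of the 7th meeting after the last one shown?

October 1, 2034

The gap pattern 6, 1, 6, 1, 6, 1 repeats every 2 events.
These are the Mondays and Sundays of each week.
The following Sunday is September 10, 2034.
The following Monday is September 11, 2034.
Next Sunday: September 17, 2034.
Next Monday: September 18, 2034.
The following Sunday is September 24, 2034.
Next Monday: September 25, 2034.
Next Sunday: October 1, 2034.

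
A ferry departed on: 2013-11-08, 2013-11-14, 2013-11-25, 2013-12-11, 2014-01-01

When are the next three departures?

Intervals are 6, 11, 16, 21 days — an arithmetic progression with common difference 5.
Next gap: 26 days. 2014-01-01 + 26 days = 2014-01-27.
Next gap: 31 days. 2014-01-27 + 31 days = 2014-02-27.
Next gap: 36 days. 2014-02-27 + 36 days = 2014-04-04.

2014-01-27, 2014-02-27, 2014-04-04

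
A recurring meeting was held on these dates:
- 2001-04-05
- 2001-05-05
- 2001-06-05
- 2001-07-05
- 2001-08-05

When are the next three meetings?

Gaps: 30, 31, 30, 31 days — not constant. Every event is on the 5th of the month.
Pattern: the 5th of each month.
Next: September 2001 → 2001-09-05.
Next: October 2001 → 2001-10-05.
Next: November 2001 → 2001-11-05.

2001-09-05, 2001-10-05, 2001-11-05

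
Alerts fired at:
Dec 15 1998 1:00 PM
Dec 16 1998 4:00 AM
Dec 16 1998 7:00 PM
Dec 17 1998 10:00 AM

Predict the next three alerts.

Dec 18 1998 1:00 AM, Dec 18 1998 4:00 PM, Dec 19 1998 7:00 AM

The interval is a steady 15 hours (15, 15, 15).
Dec 17 1998 10:00 AM + 15 h = Dec 18 1998 1:00 AM.
Dec 18 1998 1:00 AM + 15 h = Dec 18 1998 4:00 PM.
Dec 18 1998 4:00 PM + 15 h = Dec 19 1998 7:00 AM.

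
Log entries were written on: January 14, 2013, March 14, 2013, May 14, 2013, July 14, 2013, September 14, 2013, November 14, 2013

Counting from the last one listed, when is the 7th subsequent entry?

The day-of-month is always 14 (59, 61, 61, 62, 61 days between events).
So this recurs on the 14th of every 2 months.
Next: January 2014 → January 14, 2014.
Next: March 2014 → March 14, 2014.
May 2014: May 14, 2014.
Next: July 2014 → July 14, 2014.
Next: September 2014 → September 14, 2014.
Next: November 2014 → November 14, 2014.
January 2015: January 14, 2015.

January 14, 2015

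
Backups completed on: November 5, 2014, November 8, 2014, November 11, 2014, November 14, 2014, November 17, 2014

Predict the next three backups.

November 20, 2014; November 23, 2014; November 26, 2014

Gaps between consecutive events: 3, 3, 3, 3 days — a constant 3-day interval.
November 17, 2014 + 3 days = November 20, 2014.
November 20, 2014 + 3 days = November 23, 2014.
November 23, 2014 + 3 days = November 26, 2014.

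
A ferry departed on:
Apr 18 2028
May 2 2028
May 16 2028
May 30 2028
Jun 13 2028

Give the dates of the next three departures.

Jun 27 2028, Jul 11 2028, Jul 25 2028

Gaps between consecutive events: 14, 14, 14, 14 days — a constant 14-day interval.
Jun 13 2028 + 14 days = Jun 27 2028.
Jun 27 2028 + 14 days = Jul 11 2028.
Jul 11 2028 + 14 days = Jul 25 2028.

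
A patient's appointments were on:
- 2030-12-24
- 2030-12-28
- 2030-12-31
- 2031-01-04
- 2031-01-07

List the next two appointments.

The gap pattern 4, 3, 4, 3 repeats every 2 events.
These are the Tuesdays and Saturdays of each week.
The following Saturday is 2031-01-11.
Next Tuesday: 2031-01-14.

2031-01-11, 2031-01-14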